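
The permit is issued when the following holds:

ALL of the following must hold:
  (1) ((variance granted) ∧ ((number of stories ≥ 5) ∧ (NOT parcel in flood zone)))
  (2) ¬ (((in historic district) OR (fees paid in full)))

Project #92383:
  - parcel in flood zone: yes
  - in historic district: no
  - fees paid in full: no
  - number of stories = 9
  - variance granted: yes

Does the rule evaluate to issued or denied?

Atomic conditions:
  variance granted: yes → true
  number of stories ≥ 5: 9 ≥ 5 is true
  NOT parcel in flood zone: yes → false
  in historic district: no → false
  fees paid in full: no → false
Combine:
[1.2] true AND false = false
[1] true AND false = false
[2.1] false OR false = false
[2] NOT false = true
[root] false AND true = false
Overall: false → denied

Denied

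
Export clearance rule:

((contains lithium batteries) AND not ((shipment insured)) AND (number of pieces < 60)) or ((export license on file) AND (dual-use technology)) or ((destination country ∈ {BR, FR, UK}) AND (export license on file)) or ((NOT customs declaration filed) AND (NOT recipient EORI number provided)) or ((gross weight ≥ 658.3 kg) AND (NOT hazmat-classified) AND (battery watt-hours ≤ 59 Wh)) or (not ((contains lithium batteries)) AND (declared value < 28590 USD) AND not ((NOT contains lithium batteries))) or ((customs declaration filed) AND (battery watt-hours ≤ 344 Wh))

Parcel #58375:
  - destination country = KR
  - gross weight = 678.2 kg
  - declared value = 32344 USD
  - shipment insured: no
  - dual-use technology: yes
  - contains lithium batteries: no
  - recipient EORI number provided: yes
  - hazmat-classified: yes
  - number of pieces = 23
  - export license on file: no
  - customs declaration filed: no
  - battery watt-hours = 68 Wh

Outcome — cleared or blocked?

Blocked

Atomic conditions:
  contains lithium batteries: no → false
  shipment insured: no → false
  number of pieces < 60: 23 < 60 is true
  export license on file: no → false
  dual-use technology: yes → true
  destination country ∈ {BR, FR, UK}: KR is not in the set → false
  NOT customs declaration filed: no → true
  NOT recipient EORI number provided: yes → false
  gross weight ≥ 658.3 kg: 678.2 ≥ 658.3 is true
  NOT hazmat-classified: yes → false
  battery watt-hours ≤ 59 Wh: 68 ≤ 59 is false
  declared value < 28590 USD: 32344 < 28590 is false
  NOT contains lithium batteries: no → true
  customs declaration filed: no → false
  battery watt-hours ≤ 344 Wh: 68 ≤ 344 is true
Combine:
[1.2] NOT false = true
[1] false AND true AND true = false
[2] false AND true = false
[3] false AND false = false
[4] true AND false = false
[5] true AND false AND false = false
[6.1] NOT false = true
[6.3] NOT true = false
[6] true AND false AND false = false
[7] false AND true = false
[root] false OR false OR false OR false OR false OR false OR false = false
Overall: false → blocked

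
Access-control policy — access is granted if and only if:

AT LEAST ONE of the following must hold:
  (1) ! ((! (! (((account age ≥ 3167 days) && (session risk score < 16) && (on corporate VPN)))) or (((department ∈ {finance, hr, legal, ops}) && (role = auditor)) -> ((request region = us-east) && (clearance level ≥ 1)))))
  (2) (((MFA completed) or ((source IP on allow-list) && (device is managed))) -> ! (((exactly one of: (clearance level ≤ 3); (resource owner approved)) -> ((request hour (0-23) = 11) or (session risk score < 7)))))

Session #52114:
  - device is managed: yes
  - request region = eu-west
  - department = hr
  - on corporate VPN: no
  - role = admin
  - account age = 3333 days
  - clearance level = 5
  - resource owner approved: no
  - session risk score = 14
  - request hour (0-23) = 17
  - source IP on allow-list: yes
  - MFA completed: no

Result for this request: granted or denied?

Atomic conditions:
  account age ≥ 3167 days: 3333 ≥ 3167 is true
  session risk score < 16: 14 < 16 is true
  on corporate VPN: no → false
  department ∈ {finance, hr, legal, ops}: hr is in the set → true
  role = auditor: admin == auditor is false
  request region = us-east: eu-west == us-east is false
  clearance level ≥ 1: 5 ≥ 1 is true
  MFA completed: no → false
  source IP on allow-list: yes → true
  device is managed: yes → true
  clearance level ≤ 3: 5 ≤ 3 is false
  resource owner approved: no → false
  request hour (0-23) = 11: 17 == 11 is false
  session risk score < 7: 14 < 7 is false
Combine:
[1.1.1.1.1] true AND true AND false = false
[1.1.1.1] NOT false = true
[1.1.1] NOT true = false
[1.1.2.1] true AND false = false
[1.1.2.2] false AND true = false
[1.1.2] false → false (antecedent false ⇒ implication holds) = true
[1.1] false OR true = true
[1] NOT true = false
[2.1.2] true AND true = true
[2.1] false OR true = true
[2.2.1.1] exactly-one(false, false) = false
[2.2.1.2] false OR false = false
[2.2.1] false → false (antecedent false ⇒ implication holds) = true
[2.2] NOT true = false
[2] true → false = false
[root] false OR false = false
Overall: false → denied

Denied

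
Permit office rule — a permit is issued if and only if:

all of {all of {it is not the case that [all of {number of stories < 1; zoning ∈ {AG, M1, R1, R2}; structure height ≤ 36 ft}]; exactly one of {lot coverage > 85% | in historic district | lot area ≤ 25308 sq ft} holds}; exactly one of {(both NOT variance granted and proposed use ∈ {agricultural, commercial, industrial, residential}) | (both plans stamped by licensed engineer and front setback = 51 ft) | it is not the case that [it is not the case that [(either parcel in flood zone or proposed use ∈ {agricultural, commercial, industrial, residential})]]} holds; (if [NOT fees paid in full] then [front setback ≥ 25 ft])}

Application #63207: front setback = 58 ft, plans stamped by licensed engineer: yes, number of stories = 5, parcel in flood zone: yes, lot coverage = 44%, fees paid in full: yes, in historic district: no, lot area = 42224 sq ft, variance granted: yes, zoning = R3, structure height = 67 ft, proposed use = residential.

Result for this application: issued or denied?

Atomic conditions:
  number of stories < 1: 5 < 1 is false
  zoning ∈ {AG, M1, R1, R2}: R3 is not in the set → false
  structure height ≤ 36 ft: 67 ≤ 36 is false
  lot coverage > 85%: 44 > 85 is false
  in historic district: no → false
  lot area ≤ 25308 sq ft: 42224 ≤ 25308 is false
  NOT variance granted: yes → false
  proposed use ∈ {agricultural, commercial, industrial, residential}: residential is in the set → true
  plans stamped by licensed engineer: yes → true
  front setback = 51 ft: 58 == 51 is false
  parcel in flood zone: yes → true
  NOT fees paid in full: yes → false
  front setback ≥ 25 ft: 58 ≥ 25 is true
Combine:
[1.1.1] false AND false AND false = false
[1.1] NOT false = true
[1.2] exactly-one(false, false, false) = false
[1] true AND false = false
[2.1] false AND true = false
[2.2] true AND false = false
[2.3.1.1] true OR true = true
[2.3.1] NOT true = false
[2.3] NOT false = true
[2] exactly-one(false, false, true) = true
[3] false → true (antecedent false ⇒ implication holds) = true
[root] false AND true AND true = false
Overall: false → denied

Denied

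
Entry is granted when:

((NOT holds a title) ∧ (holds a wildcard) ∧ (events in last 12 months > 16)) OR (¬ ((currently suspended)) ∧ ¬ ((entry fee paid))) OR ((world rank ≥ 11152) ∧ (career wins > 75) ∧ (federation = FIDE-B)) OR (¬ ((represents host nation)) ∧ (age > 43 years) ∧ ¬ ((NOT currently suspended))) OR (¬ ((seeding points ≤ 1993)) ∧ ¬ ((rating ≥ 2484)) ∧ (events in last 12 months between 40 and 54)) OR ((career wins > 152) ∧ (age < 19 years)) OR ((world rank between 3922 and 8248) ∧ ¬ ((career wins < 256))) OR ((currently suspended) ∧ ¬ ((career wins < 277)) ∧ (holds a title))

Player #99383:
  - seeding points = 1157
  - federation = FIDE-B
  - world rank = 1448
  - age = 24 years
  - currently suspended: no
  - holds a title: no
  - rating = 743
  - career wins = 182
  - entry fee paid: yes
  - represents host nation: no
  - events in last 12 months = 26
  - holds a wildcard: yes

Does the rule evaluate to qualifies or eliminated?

Qualifies

Atomic conditions:
  NOT holds a title: no → true
  holds a wildcard: yes → true
  events in last 12 months > 16: 26 > 16 is true
  currently suspended: no → false
  entry fee paid: yes → true
  world rank ≥ 11152: 1448 ≥ 11152 is false
  career wins > 75: 182 > 75 is true
  federation = FIDE-B: FIDE-B == FIDE-B is true
  represents host nation: no → false
  age > 43 years: 24 > 43 is false
  NOT currently suspended: no → true
  seeding points ≤ 1993: 1157 ≤ 1993 is true
  rating ≥ 2484: 743 ≥ 2484 is false
  events in last 12 months between 40 and 54: 26 in [40, 54] is false
  career wins > 152: 182 > 152 is true
  age < 19 years: 24 < 19 is false
  world rank between 3922 and 8248: 1448 in [3922, 8248] is false
  career wins < 256: 182 < 256 is true
  career wins < 277: 182 < 277 is true
  holds a title: no → false
Combine:
[1] true AND true AND true = true
[2.1] NOT false = true
[2.2] NOT true = false
[2] true AND false = false
[3] false AND true AND true = false
[4.1] NOT false = true
[4.3] NOT true = false
[4] true AND false AND false = false
[5.1] NOT true = false
[5.2] NOT false = true
[5] false AND true AND false = false
[6] true AND false = false
[7.2] NOT true = false
[7] false AND false = false
[8.2] NOT true = false
[8] false AND false AND false = false
[root] true OR false OR false OR false OR false OR false OR false OR false = true
Overall: true → qualifies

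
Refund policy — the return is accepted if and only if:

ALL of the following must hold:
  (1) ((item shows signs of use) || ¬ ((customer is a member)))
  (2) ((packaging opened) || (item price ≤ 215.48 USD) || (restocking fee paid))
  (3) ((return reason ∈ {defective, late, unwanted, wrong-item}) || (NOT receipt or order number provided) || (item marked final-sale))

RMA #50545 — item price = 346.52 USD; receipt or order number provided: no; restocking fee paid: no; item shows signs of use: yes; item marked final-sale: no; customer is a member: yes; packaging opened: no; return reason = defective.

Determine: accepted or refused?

Refused

Atomic conditions:
  item shows signs of use: yes → true
  customer is a member: yes → true
  packaging opened: no → false
  item price ≤ 215.48 USD: 346.52 ≤ 215.48 is false
  restocking fee paid: no → false
  return reason ∈ {defective, late, unwanted, wrong-item}: defective is in the set → true
  NOT receipt or order number provided: no → true
  item marked final-sale: no → false
Combine:
[1.2] NOT true = false
[1] true OR false = true
[2] false OR false OR false = false
[3] true OR true OR false = true
[root] true AND false AND true = false
Overall: false → refused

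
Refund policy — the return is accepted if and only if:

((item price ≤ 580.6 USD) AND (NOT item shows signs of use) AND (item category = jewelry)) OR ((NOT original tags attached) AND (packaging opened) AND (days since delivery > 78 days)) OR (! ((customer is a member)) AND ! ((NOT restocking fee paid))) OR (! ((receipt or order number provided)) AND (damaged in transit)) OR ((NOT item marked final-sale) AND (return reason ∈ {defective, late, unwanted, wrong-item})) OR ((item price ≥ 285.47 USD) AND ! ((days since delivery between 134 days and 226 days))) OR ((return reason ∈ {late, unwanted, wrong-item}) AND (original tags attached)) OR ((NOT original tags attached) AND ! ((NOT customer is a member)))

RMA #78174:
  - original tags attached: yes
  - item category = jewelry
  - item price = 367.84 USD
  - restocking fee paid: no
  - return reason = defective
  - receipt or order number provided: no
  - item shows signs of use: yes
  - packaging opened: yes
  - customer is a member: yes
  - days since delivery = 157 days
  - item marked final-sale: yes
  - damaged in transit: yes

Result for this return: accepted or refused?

Atomic conditions:
  item price ≤ 580.6 USD: 367.84 ≤ 580.6 is true
  NOT item shows signs of use: yes → false
  item category = jewelry: jewelry == jewelry is true
  NOT original tags attached: yes → false
  packaging opened: yes → true
  days since delivery > 78 days: 157 > 78 is true
  customer is a member: yes → true
  NOT restocking fee paid: no → true
  receipt or order number provided: no → false
  damaged in transit: yes → true
  NOT item marked final-sale: yes → false
  return reason ∈ {defective, late, unwanted, wrong-item}: defective is in the set → true
  item price ≥ 285.47 USD: 367.84 ≥ 285.47 is true
  days since delivery between 134 days and 226 days: 157 in [134, 226] is true
  return reason ∈ {late, unwanted, wrong-item}: defective is not in the set → false
  original tags attached: yes → true
  NOT customer is a member: yes → false
Combine:
[1] true AND false AND true = false
[2] false AND true AND true = false
[3.1] NOT true = false
[3.2] NOT true = false
[3] false AND false = false
[4.1] NOT false = true
[4] true AND true = true
[5] false AND true = false
[6.2] NOT true = false
[6] true AND false = false
[7] false AND true = false
[8.2] NOT false = true
[8] false AND true = false
[root] false OR false OR false OR true OR false OR false OR false OR false = true
Overall: true → accepted

Accepted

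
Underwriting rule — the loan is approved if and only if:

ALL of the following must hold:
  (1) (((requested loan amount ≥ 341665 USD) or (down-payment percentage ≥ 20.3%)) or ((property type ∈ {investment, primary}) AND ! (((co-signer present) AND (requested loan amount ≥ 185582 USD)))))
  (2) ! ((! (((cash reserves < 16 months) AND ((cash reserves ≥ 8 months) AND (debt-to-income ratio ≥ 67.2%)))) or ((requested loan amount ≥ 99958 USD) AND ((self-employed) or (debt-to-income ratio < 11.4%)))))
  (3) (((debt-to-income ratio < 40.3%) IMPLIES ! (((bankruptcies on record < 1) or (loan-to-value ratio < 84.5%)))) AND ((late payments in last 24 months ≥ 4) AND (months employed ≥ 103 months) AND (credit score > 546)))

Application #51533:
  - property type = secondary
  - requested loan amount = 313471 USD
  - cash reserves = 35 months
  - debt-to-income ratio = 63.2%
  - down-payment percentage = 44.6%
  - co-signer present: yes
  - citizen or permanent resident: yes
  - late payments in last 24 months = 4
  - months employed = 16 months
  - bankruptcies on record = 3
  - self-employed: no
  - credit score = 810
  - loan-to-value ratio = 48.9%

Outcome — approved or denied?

Atomic conditions:
  requested loan amount ≥ 341665 USD: 313471 ≥ 341665 is false
  down-payment percentage ≥ 20.3%: 44.6 ≥ 20.3 is true
  property type ∈ {investment, primary}: secondary is not in the set → false
  co-signer present: yes → true
  requested loan amount ≥ 185582 USD: 313471 ≥ 185582 is true
  cash reserves < 16 months: 35 < 16 is false
  cash reserves ≥ 8 months: 35 ≥ 8 is true
  debt-to-income ratio ≥ 67.2%: 63.2 ≥ 67.2 is false
  requested loan amount ≥ 99958 USD: 313471 ≥ 99958 is true
  self-employed: no → false
  debt-to-income ratio < 11.4%: 63.2 < 11.4 is false
  debt-to-income ratio < 40.3%: 63.2 < 40.3 is false
  bankruptcies on record < 1: 3 < 1 is false
  loan-to-value ratio < 84.5%: 48.9 < 84.5 is true
  late payments in last 24 months ≥ 4: 4 ≥ 4 is true
  months employed ≥ 103 months: 16 ≥ 103 is false
  credit score > 546: 810 > 546 is true
Combine:
[1.1] false OR true = true
[1.2.2.1] true AND true = true
[1.2.2] NOT true = false
[1.2] false AND false = false
[1] true OR false = true
[2.1.1.1.2] true AND false = false
[2.1.1.1] false AND false = false
[2.1.1] NOT false = true
[2.1.2.2] false OR false = false
[2.1.2] true AND false = false
[2.1] true OR false = true
[2] NOT true = false
[3.1.2.1] false OR true = true
[3.1.2] NOT true = false
[3.1] false → false (antecedent false ⇒ implication holds) = true
[3.2] true AND false AND true = false
[3] true AND false = false
[root] true AND false AND false = false
Overall: false → denied

Denied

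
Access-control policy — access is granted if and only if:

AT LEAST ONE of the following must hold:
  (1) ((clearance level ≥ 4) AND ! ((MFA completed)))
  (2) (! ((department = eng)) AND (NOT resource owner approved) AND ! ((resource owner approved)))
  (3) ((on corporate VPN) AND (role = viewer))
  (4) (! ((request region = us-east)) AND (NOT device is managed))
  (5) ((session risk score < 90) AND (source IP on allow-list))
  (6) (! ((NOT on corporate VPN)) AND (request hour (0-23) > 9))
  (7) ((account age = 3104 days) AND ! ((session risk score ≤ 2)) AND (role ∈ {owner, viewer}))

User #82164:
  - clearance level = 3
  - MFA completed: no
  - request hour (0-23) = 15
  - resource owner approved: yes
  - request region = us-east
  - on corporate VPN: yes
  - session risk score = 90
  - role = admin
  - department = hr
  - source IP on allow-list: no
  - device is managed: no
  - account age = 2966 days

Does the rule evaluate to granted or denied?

Granted

Atomic conditions:
  clearance level ≥ 4: 3 ≥ 4 is false
  MFA completed: no → false
  department = eng: hr == eng is false
  NOT resource owner approved: yes → false
  resource owner approved: yes → true
  on corporate VPN: yes → true
  role = viewer: admin == viewer is false
  request region = us-east: us-east == us-east is true
  NOT device is managed: no → true
  session risk score < 90: 90 < 90 is false
  source IP on allow-list: no → false
  NOT on corporate VPN: yes → false
  request hour (0-23) > 9: 15 > 9 is true
  account age = 3104 days: 2966 == 3104 is false
  session risk score ≤ 2: 90 ≤ 2 is false
  role ∈ {owner, viewer}: admin is not in the set → false
Combine:
[1.2] NOT false = true
[1] false AND true = false
[2.1] NOT false = true
[2.3] NOT true = false
[2] true AND false AND false = false
[3] true AND false = false
[4.1] NOT true = false
[4] false AND true = false
[5] false AND false = false
[6.1] NOT false = true
[6] true AND true = true
[7.2] NOT false = true
[7] false AND true AND false = false
[root] false OR false OR false OR false OR false OR true OR false = true
Overall: true → granted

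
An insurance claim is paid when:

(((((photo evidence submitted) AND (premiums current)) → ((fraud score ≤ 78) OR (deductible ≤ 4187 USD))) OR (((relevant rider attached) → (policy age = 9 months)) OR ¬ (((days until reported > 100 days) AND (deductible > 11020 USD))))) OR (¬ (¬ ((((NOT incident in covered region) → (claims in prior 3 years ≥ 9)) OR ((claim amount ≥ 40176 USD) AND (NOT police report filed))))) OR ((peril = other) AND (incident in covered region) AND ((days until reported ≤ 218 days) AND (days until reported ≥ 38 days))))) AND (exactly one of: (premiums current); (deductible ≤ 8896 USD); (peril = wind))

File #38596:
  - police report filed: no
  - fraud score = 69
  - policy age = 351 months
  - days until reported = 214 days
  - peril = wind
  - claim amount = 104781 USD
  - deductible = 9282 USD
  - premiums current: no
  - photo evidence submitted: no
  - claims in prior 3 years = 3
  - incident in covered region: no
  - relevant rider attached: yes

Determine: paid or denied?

Paid

Atomic conditions:
  photo evidence submitted: no → false
  premiums current: no → false
  fraud score ≤ 78: 69 ≤ 78 is true
  deductible ≤ 4187 USD: 9282 ≤ 4187 is false
  relevant rider attached: yes → true
  policy age = 9 months: 351 == 9 is false
  days until reported > 100 days: 214 > 100 is true
  deductible > 11020 USD: 9282 > 11020 is false
  NOT incident in covered region: no → true
  claims in prior 3 years ≥ 9: 3 ≥ 9 is false
  claim amount ≥ 40176 USD: 104781 ≥ 40176 is true
  NOT police report filed: no → true
  peril = other: wind == other is false
  incident in covered region: no → false
  days until reported ≤ 218 days: 214 ≤ 218 is true
  days until reported ≥ 38 days: 214 ≥ 38 is true
  deductible ≤ 8896 USD: 9282 ≤ 8896 is false
  peril = wind: wind == wind is true
Combine:
[1.1.1.1] false AND false = false
[1.1.1.2] true OR false = true
[1.1.1] false → true (antecedent false ⇒ implication holds) = true
[1.1.2.1] true → false = false
[1.1.2.2.1] true AND false = false
[1.1.2.2] NOT false = true
[1.1.2] false OR true = true
[1.1] true OR true = true
[1.2.1.1.1.1] true → false = false
[1.2.1.1.1.2] true AND true = true
[1.2.1.1.1] false OR true = true
[1.2.1.1] NOT true = false
[1.2.1] NOT false = true
[1.2.2.3] true AND true = true
[1.2.2] false AND false AND true = false
[1.2] true OR false = true
[1] true OR true = true
[2] exactly-one(false, false, true) = true
[root] true AND true = true
Overall: true → paid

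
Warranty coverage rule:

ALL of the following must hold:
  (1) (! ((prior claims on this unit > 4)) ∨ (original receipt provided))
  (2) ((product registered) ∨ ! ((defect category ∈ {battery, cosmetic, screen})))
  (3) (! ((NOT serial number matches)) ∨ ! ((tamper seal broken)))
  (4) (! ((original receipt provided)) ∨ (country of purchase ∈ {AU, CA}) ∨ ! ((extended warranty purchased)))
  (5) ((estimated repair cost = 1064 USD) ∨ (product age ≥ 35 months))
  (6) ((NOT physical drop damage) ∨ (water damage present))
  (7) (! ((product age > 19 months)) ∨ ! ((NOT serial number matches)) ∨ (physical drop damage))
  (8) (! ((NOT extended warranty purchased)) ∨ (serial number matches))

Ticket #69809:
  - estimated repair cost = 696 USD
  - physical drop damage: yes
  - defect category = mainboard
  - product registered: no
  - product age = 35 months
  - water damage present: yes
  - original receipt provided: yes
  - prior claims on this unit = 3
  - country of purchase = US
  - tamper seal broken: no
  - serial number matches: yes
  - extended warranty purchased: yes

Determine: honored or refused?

Atomic conditions:
  prior claims on this unit > 4: 3 > 4 is false
  original receipt provided: yes → true
  product registered: no → false
  defect category ∈ {battery, cosmetic, screen}: mainboard is not in the set → false
  NOT serial number matches: yes → false
  tamper seal broken: no → false
  country of purchase ∈ {AU, CA}: US is not in the set → false
  extended warranty purchased: yes → true
  estimated repair cost = 1064 USD: 696 == 1064 is false
  product age ≥ 35 months: 35 ≥ 35 is true
  NOT physical drop damage: yes → false
  water damage present: yes → true
  product age > 19 months: 35 > 19 is true
  physical drop damage: yes → true
  NOT extended warranty purchased: yes → false
  serial number matches: yes → true
Combine:
[1.1] NOT false = true
[1] true OR true = true
[2.2] NOT false = true
[2] false OR true = true
[3.1] NOT false = true
[3.2] NOT false = true
[3] true OR true = true
[4.1] NOT true = false
[4.3] NOT true = false
[4] false OR false OR false = false
[5] false OR true = true
[6] false OR true = true
[7.1] NOT true = false
[7.2] NOT false = true
[7] false OR true OR true = true
[8.1] NOT false = true
[8] true OR true = true
[root] true AND true AND true AND false AND true AND true AND true AND true = false
Overall: false → refused

Refused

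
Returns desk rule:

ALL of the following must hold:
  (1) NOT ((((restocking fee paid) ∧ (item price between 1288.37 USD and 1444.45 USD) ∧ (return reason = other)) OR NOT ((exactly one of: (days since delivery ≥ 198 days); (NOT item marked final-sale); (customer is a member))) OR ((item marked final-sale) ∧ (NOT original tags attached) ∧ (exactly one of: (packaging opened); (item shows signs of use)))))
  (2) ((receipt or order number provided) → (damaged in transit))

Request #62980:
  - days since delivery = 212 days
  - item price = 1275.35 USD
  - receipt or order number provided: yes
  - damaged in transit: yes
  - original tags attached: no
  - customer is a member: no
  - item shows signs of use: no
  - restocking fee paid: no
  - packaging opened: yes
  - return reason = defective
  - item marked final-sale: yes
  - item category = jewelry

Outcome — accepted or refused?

Refused

Atomic conditions:
  restocking fee paid: no → false
  item price between 1288.37 USD and 1444.45 USD: 1275.35 in [1288.37, 1444.45] is false
  return reason = other: defective == other is false
  days since delivery ≥ 198 days: 212 ≥ 198 is true
  NOT item marked final-sale: yes → false
  customer is a member: no → false
  item marked final-sale: yes → true
  NOT original tags attached: no → true
  packaging opened: yes → true
  item shows signs of use: no → false
  receipt or order number provided: yes → true
  damaged in transit: yes → true
Combine:
[1.1.1] false AND false AND false = false
[1.1.2.1] exactly-one(true, false, false) = true
[1.1.2] NOT true = false
[1.1.3.3] exactly-one(true, false) = true
[1.1.3] true AND true AND true = true
[1.1] false OR false OR true = true
[1] NOT true = false
[2] true → true = true
[root] false AND true = false
Overall: false → refused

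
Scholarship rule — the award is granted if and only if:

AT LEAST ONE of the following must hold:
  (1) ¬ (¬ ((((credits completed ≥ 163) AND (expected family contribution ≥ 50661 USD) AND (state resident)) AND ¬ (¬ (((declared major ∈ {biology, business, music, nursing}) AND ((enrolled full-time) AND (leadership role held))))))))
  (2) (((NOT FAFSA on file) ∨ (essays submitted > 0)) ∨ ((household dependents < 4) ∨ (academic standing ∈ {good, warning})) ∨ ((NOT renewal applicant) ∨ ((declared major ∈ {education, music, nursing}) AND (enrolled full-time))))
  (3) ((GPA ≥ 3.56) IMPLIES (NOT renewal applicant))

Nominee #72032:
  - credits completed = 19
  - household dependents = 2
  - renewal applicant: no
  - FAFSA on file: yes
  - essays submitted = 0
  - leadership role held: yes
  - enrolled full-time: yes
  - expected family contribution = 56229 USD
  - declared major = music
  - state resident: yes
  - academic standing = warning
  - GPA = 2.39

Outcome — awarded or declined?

Awarded

Atomic conditions:
  credits completed ≥ 163: 19 ≥ 163 is false
  expected family contribution ≥ 50661 USD: 56229 ≥ 50661 is true
  state resident: yes → true
  declared major ∈ {biology, business, music, nursing}: music is in the set → true
  enrolled full-time: yes → true
  leadership role held: yes → true
  NOT FAFSA on file: yes → false
  essays submitted > 0: 0 > 0 is false
  household dependents < 4: 2 < 4 is true
  academic standing ∈ {good, warning}: warning is in the set → true
  NOT renewal applicant: no → true
  declared major ∈ {education, music, nursing}: music is in the set → true
  GPA ≥ 3.56: 2.39 ≥ 3.56 is false
Combine:
[1.1.1.1] false AND true AND true = false
[1.1.1.2.1.1.2] true AND true = true
[1.1.1.2.1.1] true AND true = true
[1.1.1.2.1] NOT true = false
[1.1.1.2] NOT false = true
[1.1.1] false AND true = false
[1.1] NOT false = true
[1] NOT true = false
[2.1] false OR false = false
[2.2] true OR true = true
[2.3.2] true AND true = true
[2.3] true OR true = true
[2] false OR true OR true = true
[3] false → true (antecedent false ⇒ implication holds) = true
[root] false OR true OR true = true
Overall: true → awarded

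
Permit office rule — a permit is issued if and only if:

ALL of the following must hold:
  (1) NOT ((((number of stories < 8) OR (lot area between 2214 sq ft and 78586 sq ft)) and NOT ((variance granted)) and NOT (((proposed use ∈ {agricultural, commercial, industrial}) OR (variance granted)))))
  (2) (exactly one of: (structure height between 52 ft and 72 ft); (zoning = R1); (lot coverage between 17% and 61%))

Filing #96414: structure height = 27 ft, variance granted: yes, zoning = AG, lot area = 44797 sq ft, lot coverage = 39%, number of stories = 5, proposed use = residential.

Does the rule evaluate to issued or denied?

Issued

Atomic conditions:
  number of stories < 8: 5 < 8 is true
  lot area between 2214 sq ft and 78586 sq ft: 44797 in [2214, 78586] is true
  variance granted: yes → true
  proposed use ∈ {agricultural, commercial, industrial}: residential is not in the set → false
  structure height between 52 ft and 72 ft: 27 in [52, 72] is false
  zoning = R1: AG == R1 is false
  lot coverage between 17% and 61%: 39 in [17, 61] is true
Combine:
[1.1.1] true OR true = true
[1.1.2] NOT true = false
[1.1.3.1] false OR true = true
[1.1.3] NOT true = false
[1.1] true AND false AND false = false
[1] NOT false = true
[2] exactly-one(false, false, true) = true
[root] true AND true = true
Overall: true → issued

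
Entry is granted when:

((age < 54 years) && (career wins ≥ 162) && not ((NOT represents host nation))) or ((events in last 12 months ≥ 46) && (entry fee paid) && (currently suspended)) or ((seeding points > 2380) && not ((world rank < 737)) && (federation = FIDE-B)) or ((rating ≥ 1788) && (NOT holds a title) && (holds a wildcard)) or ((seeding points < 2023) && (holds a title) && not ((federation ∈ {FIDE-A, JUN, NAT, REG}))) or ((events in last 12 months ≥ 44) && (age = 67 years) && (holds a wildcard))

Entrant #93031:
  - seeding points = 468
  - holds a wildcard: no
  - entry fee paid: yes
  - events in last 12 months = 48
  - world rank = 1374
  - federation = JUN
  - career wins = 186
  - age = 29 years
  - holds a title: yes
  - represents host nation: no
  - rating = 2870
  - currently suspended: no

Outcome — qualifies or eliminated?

Atomic conditions:
  age < 54 years: 29 < 54 is true
  career wins ≥ 162: 186 ≥ 162 is true
  NOT represents host nation: no → true
  events in last 12 months ≥ 46: 48 ≥ 46 is true
  entry fee paid: yes → true
  currently suspended: no → false
  seeding points > 2380: 468 > 2380 is false
  world rank < 737: 1374 < 737 is false
  federation = FIDE-B: JUN == FIDE-B is false
  rating ≥ 1788: 2870 ≥ 1788 is true
  NOT holds a title: yes → false
  holds a wildcard: no → false
  seeding points < 2023: 468 < 2023 is true
  holds a title: yes → true
  federation ∈ {FIDE-A, JUN, NAT, REG}: JUN is in the set → true
  events in last 12 months ≥ 44: 48 ≥ 44 is true
  age = 67 years: 29 == 67 is false
Combine:
[1.3] NOT true = false
[1] true AND true AND false = false
[2] true AND true AND false = false
[3.2] NOT false = true
[3] false AND true AND false = false
[4] true AND false AND false = false
[5.3] NOT true = false
[5] true AND true AND false = false
[6] true AND false AND false = false
[root] false OR false OR false OR false OR false OR false = false
Overall: false → eliminated

Eliminated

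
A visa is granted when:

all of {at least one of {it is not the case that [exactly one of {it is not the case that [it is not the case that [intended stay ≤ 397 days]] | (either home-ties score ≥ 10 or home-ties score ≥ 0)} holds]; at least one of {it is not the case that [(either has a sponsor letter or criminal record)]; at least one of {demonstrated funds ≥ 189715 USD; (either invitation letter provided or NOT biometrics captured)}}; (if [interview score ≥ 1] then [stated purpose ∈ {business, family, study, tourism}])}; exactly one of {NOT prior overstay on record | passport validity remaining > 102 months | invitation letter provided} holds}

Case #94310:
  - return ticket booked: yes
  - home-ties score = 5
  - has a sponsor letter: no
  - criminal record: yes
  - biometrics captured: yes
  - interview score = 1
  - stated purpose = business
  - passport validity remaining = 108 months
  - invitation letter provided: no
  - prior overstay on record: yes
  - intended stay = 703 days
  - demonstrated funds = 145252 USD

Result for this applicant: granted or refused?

Atomic conditions:
  intended stay ≤ 397 days: 703 ≤ 397 is false
  home-ties score ≥ 10: 5 ≥ 10 is false
  home-ties score ≥ 0: 5 ≥ 0 is true
  has a sponsor letter: no → false
  criminal record: yes → true
  demonstrated funds ≥ 189715 USD: 145252 ≥ 189715 is false
  invitation letter provided: no → false
  NOT biometrics captured: yes → false
  interview score ≥ 1: 1 ≥ 1 is true
  stated purpose ∈ {business, family, study, tourism}: business is in the set → true
  NOT prior overstay on record: yes → false
  passport validity remaining > 102 months: 108 > 102 is true
Combine:
[1.1.1.1.1] NOT false = true
[1.1.1.1] NOT true = false
[1.1.1.2] false OR true = true
[1.1.1] exactly-one(false, true) = true
[1.1] NOT true = false
[1.2.1.1] false OR true = true
[1.2.1] NOT true = false
[1.2.2.2] false OR false = false
[1.2.2] false OR false = false
[1.2] false OR false = false
[1.3] true → true = true
[1] false OR false OR true = true
[2] exactly-one(false, true, false) = true
[root] true AND true = true
Overall: true → granted

Granted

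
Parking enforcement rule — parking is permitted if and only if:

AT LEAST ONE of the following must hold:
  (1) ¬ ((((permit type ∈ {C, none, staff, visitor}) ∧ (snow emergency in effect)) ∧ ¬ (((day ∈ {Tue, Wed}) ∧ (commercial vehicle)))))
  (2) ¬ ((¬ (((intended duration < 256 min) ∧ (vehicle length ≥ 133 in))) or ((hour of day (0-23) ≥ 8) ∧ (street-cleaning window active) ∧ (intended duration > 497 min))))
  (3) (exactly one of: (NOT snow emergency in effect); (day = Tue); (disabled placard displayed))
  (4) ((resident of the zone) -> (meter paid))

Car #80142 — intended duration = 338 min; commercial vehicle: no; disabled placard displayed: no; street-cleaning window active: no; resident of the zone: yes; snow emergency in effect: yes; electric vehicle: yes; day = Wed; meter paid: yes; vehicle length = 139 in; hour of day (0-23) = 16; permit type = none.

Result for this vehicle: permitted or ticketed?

Atomic conditions:
  permit type ∈ {C, none, staff, visitor}: none is in the set → true
  snow emergency in effect: yes → true
  day ∈ {Tue, Wed}: Wed is in the set → true
  commercial vehicle: no → false
  intended duration < 256 min: 338 < 256 is false
  vehicle length ≥ 133 in: 139 ≥ 133 is true
  hour of day (0-23) ≥ 8: 16 ≥ 8 is true
  street-cleaning window active: no → false
  intended duration > 497 min: 338 > 497 is false
  NOT snow emergency in effect: yes → false
  day = Tue: Wed == Tue is false
  disabled placard displayed: no → false
  resident of the zone: yes → true
  meter paid: yes → true
Combine:
[1.1.1] true AND true = true
[1.1.2.1] true AND false = false
[1.1.2] NOT false = true
[1.1] true AND true = true
[1] NOT true = false
[2.1.1.1] false AND true = false
[2.1.1] NOT false = true
[2.1.2] true AND false AND false = false
[2.1] true OR false = true
[2] NOT true = false
[3] exactly-one(false, false, false) = false
[4] true → true = true
[root] false OR false OR false OR true = true
Overall: true → permitted

Permitted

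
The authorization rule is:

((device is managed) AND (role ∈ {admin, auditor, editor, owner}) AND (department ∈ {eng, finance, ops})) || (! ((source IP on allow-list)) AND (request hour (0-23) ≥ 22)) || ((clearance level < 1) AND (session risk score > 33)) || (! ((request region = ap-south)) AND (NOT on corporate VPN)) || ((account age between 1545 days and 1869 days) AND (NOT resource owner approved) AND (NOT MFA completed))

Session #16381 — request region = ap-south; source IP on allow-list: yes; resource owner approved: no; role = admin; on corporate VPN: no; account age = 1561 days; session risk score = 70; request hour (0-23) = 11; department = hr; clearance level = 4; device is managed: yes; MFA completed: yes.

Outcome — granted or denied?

Denied

Atomic conditions:
  device is managed: yes → true
  role ∈ {admin, auditor, editor, owner}: admin is in the set → true
  department ∈ {eng, finance, ops}: hr is not in the set → false
  source IP on allow-list: yes → true
  request hour (0-23) ≥ 22: 11 ≥ 22 is false
  clearance level < 1: 4 < 1 is false
  session risk score > 33: 70 > 33 is true
  request region = ap-south: ap-south == ap-south is true
  NOT on corporate VPN: no → true
  account age between 1545 days and 1869 days: 1561 in [1545, 1869] is true
  NOT resource owner approved: no → true
  NOT MFA completed: yes → false
Combine:
[1] true AND true AND false = false
[2.1] NOT true = false
[2] false AND false = false
[3] false AND true = false
[4.1] NOT true = false
[4] false AND true = false
[5] true AND true AND false = false
[root] false OR false OR false OR false OR false = false
Overall: false → denied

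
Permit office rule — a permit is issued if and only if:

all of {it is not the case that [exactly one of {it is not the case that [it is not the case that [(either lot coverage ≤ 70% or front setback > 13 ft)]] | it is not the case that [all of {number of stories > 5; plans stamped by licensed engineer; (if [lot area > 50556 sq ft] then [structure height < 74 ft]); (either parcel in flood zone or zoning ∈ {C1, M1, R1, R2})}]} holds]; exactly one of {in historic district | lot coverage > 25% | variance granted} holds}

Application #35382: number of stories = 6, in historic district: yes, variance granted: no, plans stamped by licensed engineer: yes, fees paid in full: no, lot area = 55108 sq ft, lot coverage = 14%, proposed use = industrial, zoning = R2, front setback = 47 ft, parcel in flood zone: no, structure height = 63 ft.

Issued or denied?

Atomic conditions:
  lot coverage ≤ 70%: 14 ≤ 70 is true
  front setback > 13 ft: 47 > 13 is true
  number of stories > 5: 6 > 5 is true
  plans stamped by licensed engineer: yes → true
  lot area > 50556 sq ft: 55108 > 50556 is true
  structure height < 74 ft: 63 < 74 is true
  parcel in flood zone: no → false
  zoning ∈ {C1, M1, R1, R2}: R2 is in the set → true
  in historic district: yes → true
  lot coverage > 25%: 14 > 25 is false
  variance granted: no → false
Combine:
[1.1.1.1.1] true OR true = true
[1.1.1.1] NOT true = false
[1.1.1] NOT false = true
[1.1.2.1.3] true → true = true
[1.1.2.1.4] false OR true = true
[1.1.2.1] true AND true AND true AND true = true
[1.1.2] NOT true = false
[1.1] exactly-one(true, false) = true
[1] NOT true = false
[2] exactly-one(true, false, false) = true
[root] false AND true = false
Overall: false → denied

Denied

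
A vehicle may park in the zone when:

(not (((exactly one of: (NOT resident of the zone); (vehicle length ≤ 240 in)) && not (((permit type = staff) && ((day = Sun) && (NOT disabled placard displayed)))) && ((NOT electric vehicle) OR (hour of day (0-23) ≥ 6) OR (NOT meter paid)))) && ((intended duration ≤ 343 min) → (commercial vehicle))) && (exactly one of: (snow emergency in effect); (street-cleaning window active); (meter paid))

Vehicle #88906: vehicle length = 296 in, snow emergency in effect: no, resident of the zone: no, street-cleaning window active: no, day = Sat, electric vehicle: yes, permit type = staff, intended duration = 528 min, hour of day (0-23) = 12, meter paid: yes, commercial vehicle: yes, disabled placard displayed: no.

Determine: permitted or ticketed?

Atomic conditions:
  NOT resident of the zone: no → true
  vehicle length ≤ 240 in: 296 ≤ 240 is false
  permit type = staff: staff == staff is true
  day = Sun: Sat == Sun is false
  NOT disabled placard displayed: no → true
  NOT electric vehicle: yes → false
  hour of day (0-23) ≥ 6: 12 ≥ 6 is true
  NOT meter paid: yes → false
  intended duration ≤ 343 min: 528 ≤ 343 is false
  commercial vehicle: yes → true
  snow emergency in effect: no → false
  street-cleaning window active: no → false
  meter paid: yes → true
Combine:
[1.1.1.1] exactly-one(true, false) = true
[1.1.1.2.1.2] false AND true = false
[1.1.1.2.1] true AND false = false
[1.1.1.2] NOT false = true
[1.1.1.3] false OR true OR false = true
[1.1.1] true AND true AND true = true
[1.1] NOT true = false
[1.2] false → true (antecedent false ⇒ implication holds) = true
[1] false AND true = false
[2] exactly-one(false, false, true) = true
[root] false AND true = false
Overall: false → ticketed

Ticketed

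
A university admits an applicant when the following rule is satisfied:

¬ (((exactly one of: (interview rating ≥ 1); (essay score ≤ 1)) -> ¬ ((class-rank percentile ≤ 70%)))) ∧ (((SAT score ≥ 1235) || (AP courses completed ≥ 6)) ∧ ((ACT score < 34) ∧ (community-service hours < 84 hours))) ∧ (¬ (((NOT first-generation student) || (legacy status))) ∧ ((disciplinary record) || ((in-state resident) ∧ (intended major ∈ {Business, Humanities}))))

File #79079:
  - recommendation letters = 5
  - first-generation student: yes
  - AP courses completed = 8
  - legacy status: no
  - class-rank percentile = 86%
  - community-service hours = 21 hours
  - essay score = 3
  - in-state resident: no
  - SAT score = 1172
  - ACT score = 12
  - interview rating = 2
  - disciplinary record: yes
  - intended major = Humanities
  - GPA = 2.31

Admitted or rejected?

Atomic conditions:
  interview rating ≥ 1: 2 ≥ 1 is true
  essay score ≤ 1: 3 ≤ 1 is false
  class-rank percentile ≤ 70%: 86 ≤ 70 is false
  SAT score ≥ 1235: 1172 ≥ 1235 is false
  AP courses completed ≥ 6: 8 ≥ 6 is true
  ACT score < 34: 12 < 34 is true
  community-service hours < 84 hours: 21 < 84 is true
  NOT first-generation student: yes → false
  legacy status: no → false
  disciplinary record: yes → true
  in-state resident: no → false
  intended major ∈ {Business, Humanities}: Humanities is in the set → true
Combine:
[1.1.1] exactly-one(true, false) = true
[1.1.2] NOT false = true
[1.1] true → true = true
[1] NOT true = false
[2.1] false OR true = true
[2.2] true AND true = true
[2] true AND true = true
[3.1.1] false OR false = false
[3.1] NOT false = true
[3.2.2] false AND true = false
[3.2] true OR false = true
[3] true AND true = true
[root] false AND true AND true = false
Overall: false → rejected

Rejected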